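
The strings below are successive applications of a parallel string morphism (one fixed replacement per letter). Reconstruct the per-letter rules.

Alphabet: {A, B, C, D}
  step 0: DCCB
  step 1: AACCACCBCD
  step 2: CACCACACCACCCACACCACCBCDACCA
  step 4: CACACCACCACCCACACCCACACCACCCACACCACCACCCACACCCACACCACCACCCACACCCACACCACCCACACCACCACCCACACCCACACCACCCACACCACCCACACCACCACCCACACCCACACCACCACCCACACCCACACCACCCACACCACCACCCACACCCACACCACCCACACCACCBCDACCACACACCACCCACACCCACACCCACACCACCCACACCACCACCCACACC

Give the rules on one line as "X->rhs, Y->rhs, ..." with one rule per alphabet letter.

A->CAC, B->BCD, C->ACC, D->A

  step 1 ⇒ step 2: AACCACCBCD ⇒ CAC·CAC·ACC·ACC·CAC·ACC·ACC·BCD·ACC·A
    A ↦ CAC
    B ↦ BCD
    C ↦ ACC
    D ↦ A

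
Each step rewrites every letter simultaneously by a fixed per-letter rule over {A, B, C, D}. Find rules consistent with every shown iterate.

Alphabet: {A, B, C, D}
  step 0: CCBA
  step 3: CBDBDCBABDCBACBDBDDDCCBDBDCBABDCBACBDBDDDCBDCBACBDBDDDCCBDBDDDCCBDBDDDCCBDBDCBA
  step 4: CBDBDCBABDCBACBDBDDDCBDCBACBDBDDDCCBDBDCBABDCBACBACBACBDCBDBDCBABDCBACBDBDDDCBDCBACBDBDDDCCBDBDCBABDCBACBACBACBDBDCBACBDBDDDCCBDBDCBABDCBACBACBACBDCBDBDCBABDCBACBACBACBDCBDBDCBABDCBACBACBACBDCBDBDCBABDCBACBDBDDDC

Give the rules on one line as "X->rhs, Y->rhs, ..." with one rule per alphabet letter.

  step 3 ⇒ step 4: CBDBDCBABDCBACBDBDDDCCBDBDCBABDCBACBDBDDDCBDCBACBDBDDDCCBDBDDDCCBDBDDDCCBDBDCBA ⇒ CBD·BD·CBA·BD·CBA·CBD·BD·DDC·BD·CBA·CBD·BD·DDC·CBD·BD·CBA·BD·CBA·CBA·CBA·CBD·CBD·BD·CBA·BD·CBA·CBD·BD·DDC·BD·CBA·CBD·BD·DDC·CBD·BD·CBA·BD·CBA·CBA·CBA·CBD·BD·CBA·CBD·BD·DDC·CBD·BD·CBA·BD·CBA·CBA·CBA·CBD·CBD·BD·CBA·BD·CBA·CBA·CBA·CBD·CBD·BD·CBA·BD·CBA·CBA·CBA·CBD·CBD·BD·CBA·BD·CBA·CBD·BD·DDC
    A ↦ DDC
    B ↦ BD
    C ↦ CBD
    D ↦ CBA

A->DDC, B->BD, C->CBD, D->CBA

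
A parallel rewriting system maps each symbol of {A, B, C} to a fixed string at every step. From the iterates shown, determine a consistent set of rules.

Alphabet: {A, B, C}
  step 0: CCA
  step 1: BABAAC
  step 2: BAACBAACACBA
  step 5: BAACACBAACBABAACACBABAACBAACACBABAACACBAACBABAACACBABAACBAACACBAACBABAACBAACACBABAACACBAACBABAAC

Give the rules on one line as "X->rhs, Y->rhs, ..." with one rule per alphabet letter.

  step 1 ⇒ step 2: BABAAC ⇒ BA·AC·BA·AC·AC·BA
    A ↦ AC
    B ↦ BA
    C ↦ BA

A->AC, B->BA, C->BA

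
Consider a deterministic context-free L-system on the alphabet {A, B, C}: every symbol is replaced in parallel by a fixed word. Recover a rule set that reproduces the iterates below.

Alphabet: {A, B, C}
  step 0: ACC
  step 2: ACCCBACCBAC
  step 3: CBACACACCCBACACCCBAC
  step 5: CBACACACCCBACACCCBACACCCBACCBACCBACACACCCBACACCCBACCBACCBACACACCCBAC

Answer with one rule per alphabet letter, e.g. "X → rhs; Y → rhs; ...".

A->CB, B->C, C->AC

  step 2 ⇒ step 3: ACCCBACCBAC ⇒ CB·AC·AC·AC·C·CB·AC·AC·C·CB·AC
    A ↦ CB
    B ↦ C
    C ↦ AC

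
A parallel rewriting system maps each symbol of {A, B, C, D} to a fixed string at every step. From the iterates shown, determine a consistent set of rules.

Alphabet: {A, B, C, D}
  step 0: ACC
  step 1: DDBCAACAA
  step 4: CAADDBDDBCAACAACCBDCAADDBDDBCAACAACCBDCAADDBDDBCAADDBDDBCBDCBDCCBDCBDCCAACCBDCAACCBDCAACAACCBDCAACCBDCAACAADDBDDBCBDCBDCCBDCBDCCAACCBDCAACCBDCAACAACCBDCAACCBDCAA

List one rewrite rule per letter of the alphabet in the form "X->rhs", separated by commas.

A->DDB, B->C, C->CAA, D->CBD

  step 0 ⇒ step 1: ACC ⇒ DDB·CAA·CAA
    A ↦ DDB
    C ↦ CAA
    B ↦ C  (constrained at step 1)
    D ↦ CBD  (constrained at step 1)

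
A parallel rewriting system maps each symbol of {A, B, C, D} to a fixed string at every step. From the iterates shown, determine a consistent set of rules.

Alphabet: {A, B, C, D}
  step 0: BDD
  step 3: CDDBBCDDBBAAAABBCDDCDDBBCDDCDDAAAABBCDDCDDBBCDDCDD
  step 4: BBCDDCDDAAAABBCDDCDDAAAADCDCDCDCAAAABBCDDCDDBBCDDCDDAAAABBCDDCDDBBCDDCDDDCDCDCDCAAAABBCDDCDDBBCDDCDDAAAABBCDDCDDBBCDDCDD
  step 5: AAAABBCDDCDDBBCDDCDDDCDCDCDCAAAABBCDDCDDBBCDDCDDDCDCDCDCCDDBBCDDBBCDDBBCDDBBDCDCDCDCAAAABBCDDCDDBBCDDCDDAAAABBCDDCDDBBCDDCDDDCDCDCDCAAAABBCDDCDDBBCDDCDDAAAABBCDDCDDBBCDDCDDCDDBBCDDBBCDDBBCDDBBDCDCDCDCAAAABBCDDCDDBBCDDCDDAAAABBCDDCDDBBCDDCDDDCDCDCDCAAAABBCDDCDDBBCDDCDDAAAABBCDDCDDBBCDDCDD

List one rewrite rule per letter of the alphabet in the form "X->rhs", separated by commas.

  step 4 ⇒ step 5: BBCDDCDDAAAABBCDDCDDAAAADCDCDCDCAAAABBCDDCDDBBCDDCDDAAAABBCDDCDDBBCDDCDDDCDCDCDCAAAABBCDDCDDBBCDDCDDAAAABBCDDCDDBBCDDCDD ⇒ AA·AA·BB·CDD·CDD·BB·CDD·CDD·DC·DC·DC·DC·AA·AA·BB·CDD·CDD·BB·CDD·CDD·DC·DC·DC·DC·CDD·BB·CDD·BB·CDD·BB·CDD·BB·DC·DC·DC·DC·AA·AA·BB·CDD·CDD·BB·CDD·CDD·AA·AA·BB·CDD·CDD·BB·CDD·CDD·DC·DC·DC·DC·AA·AA·BB·CDD·CDD·BB·CDD·CDD·AA·AA·BB·CDD·CDD·BB·CDD·CDD·CDD·BB·CDD·BB·CDD·BB·CDD·BB·DC·DC·DC·DC·AA·AA·BB·CDD·CDD·BB·CDD·CDD·AA·AA·BB·CDD·CDD·BB·CDD·CDD·DC·DC·DC·DC·AA·AA·BB·CDD·CDD·BB·CDD·CDD·AA·AA·BB·CDD·CDD·BB·CDD·CDD
    A ↦ DC
    B ↦ AA
    C ↦ BB
    D ↦ CDD

A->DC, B->AA, C->BB, D->CDD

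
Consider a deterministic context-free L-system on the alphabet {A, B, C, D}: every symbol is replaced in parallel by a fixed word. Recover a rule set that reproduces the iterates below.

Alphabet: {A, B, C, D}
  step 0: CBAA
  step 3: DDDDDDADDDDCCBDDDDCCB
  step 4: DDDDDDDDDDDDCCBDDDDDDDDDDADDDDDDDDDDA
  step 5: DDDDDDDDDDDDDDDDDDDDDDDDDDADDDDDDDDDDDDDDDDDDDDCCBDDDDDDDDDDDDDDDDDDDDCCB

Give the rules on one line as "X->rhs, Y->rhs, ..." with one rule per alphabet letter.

  step 4 ⇒ step 5: DDDDDDDDDDDDCCBDDDDDDDDDDADDDDDDDDDDA ⇒ DD·DD·DD·DD·DD·DD·DD·DD·DD·DD·DD·DD·D·D·A·DD·DD·DD·DD·DD·DD·DD·DD·DD·DD·CCB·DD·DD·DD·DD·DD·DD·DD·DD·DD·DD·CCB
    A ↦ CCB
    B ↦ A
    C ↦ D
    D ↦ DD

A->CCB, B->A, C->D, D->DD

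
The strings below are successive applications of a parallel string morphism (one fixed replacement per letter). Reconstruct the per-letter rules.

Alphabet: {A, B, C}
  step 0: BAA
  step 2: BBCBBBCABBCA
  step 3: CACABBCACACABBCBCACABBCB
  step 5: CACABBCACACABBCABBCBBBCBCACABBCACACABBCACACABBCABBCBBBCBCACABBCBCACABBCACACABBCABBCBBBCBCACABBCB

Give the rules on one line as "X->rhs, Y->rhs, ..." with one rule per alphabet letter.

A->CB, B->CA, C->BB

  step 2 ⇒ step 3: BBCBBBCABBCA ⇒ CA·CA·BB·CA·CA·CA·BB·CB·CA·CA·BB·CB
    A ↦ CB
    B ↦ CA
    C ↦ BB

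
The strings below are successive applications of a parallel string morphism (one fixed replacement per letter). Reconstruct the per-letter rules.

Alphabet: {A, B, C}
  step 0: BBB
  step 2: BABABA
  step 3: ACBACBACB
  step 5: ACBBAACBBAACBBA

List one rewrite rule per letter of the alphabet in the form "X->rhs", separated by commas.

  step 2 ⇒ step 3: BABABA ⇒ AC·B·AC·B·AC·B
    A ↦ B
    B ↦ AC
    C ↦ A  (constrained at step 3)

A->B, B->AC, C->A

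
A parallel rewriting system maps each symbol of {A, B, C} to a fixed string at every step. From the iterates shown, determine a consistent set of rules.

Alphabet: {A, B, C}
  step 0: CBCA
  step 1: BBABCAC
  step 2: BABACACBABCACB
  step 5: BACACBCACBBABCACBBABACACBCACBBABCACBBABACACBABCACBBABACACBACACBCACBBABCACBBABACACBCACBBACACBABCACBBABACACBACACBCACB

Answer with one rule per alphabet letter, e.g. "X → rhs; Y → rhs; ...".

  step 1 ⇒ step 2: BBABCAC ⇒ BA·BA·CAC·BA·B·CAC·B
    A ↦ CAC
    B ↦ BA
    C ↦ B

A->CAC, B->BA, C->B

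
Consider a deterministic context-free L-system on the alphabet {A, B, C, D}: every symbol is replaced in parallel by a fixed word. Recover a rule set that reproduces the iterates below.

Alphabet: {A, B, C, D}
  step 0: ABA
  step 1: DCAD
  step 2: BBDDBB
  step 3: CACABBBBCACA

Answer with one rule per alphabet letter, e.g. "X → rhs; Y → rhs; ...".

A->D, B->CA, C->D, D->BB

  step 2 ⇒ step 3: BBDDBB ⇒ CA·CA·BB·BB·CA·CA
    B ↦ CA
    D ↦ BB
  step 0 ⇒ step 1: ABA ⇒ D·CA·D
    A ↦ D
  step 1 ⇒ step 2: DCAD ⇒ BB·D·D·BB
    C ↦ D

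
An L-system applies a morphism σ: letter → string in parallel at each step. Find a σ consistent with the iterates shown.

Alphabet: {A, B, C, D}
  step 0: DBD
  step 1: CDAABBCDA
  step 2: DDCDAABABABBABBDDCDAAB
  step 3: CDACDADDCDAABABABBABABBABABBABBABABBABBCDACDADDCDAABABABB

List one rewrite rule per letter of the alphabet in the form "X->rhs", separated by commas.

A->AB, B->ABB, C->DD, D->CDA

  step 2 ⇒ step 3: DDCDAABABABBABBDDCDAAB ⇒ CDA·CDA·DD·CDA·AB·AB·ABB·AB·ABB·AB·ABB·ABB·AB·ABB·ABB·CDA·CDA·DD·CDA·AB·AB·ABB
    A ↦ AB
    B ↦ ABB
    C ↦ DD
    D ↦ CDA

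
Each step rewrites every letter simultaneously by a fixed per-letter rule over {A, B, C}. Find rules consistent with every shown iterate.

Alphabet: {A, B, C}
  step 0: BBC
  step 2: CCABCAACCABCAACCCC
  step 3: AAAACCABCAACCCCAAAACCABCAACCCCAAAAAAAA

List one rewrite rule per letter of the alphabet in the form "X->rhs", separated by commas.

  step 2 ⇒ step 3: CCABCAACCABCAACCCC ⇒ AA·AA·CC·ABC·AA·CC·CC·AA·AA·CC·ABC·AA·CC·CC·AA·AA·AA·AA
    A ↦ CC
    B ↦ ABC
    C ↦ AA

A->CC, B->ABC, C->AA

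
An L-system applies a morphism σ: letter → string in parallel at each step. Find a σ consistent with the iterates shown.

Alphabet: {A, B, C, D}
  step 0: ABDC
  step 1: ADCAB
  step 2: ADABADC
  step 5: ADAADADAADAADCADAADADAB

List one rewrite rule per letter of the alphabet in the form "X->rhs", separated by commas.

  step 1 ⇒ step 2: ADCAB ⇒ AD·A·B·AD·C
    A ↦ AD
    B ↦ C
    C ↦ B
    D ↦ A

A->AD, B->C, C->B, D->A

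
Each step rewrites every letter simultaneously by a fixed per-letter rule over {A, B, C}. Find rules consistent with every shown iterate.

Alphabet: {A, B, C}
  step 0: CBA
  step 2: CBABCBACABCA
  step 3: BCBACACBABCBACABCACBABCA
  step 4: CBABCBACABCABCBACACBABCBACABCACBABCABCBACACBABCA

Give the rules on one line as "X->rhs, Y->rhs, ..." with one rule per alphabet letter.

  step 3 ⇒ step 4: BCBACACBABCBACABCACBABCA ⇒ CBA·B·CBA·CA·B·CA·B·CBA·CA·CBA·B·CBA·CA·B·CA·CBA·B·CA·B·CBA·CA·CBA·B·CA
    A ↦ CA
    B ↦ CBA
    C ↦ B

A->CA, B->CBA, C->B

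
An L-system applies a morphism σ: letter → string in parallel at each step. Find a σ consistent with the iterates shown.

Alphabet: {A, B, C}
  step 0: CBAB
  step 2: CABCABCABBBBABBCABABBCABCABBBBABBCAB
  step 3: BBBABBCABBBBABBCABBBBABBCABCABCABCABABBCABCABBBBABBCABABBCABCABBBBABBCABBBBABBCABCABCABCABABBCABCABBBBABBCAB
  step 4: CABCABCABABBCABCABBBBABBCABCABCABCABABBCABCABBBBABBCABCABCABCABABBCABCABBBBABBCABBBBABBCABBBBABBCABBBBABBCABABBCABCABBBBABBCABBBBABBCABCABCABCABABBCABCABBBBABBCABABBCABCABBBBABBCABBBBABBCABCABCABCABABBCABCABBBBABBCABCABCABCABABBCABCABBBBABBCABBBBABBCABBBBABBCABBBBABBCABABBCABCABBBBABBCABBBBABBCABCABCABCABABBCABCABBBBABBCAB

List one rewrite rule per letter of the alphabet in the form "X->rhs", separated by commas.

A->ABB, B->CAB, C->BBB

  step 3 ⇒ step 4: BBBABBCABBBBABBCABBBBABBCABCABCABCABABBCABCABBBBABBCABABBCABCABBBBABBCABBBBABBCABCABCABCABABBCABCABBBBABBCAB ⇒ CAB·CAB·CAB·ABB·CAB·CAB·BBB·ABB·CAB·CAB·CAB·CAB·ABB·CAB·CAB·BBB·ABB·CAB·CAB·CAB·CAB·ABB·CAB·CAB·BBB·ABB·CAB·BBB·ABB·CAB·BBB·ABB·CAB·BBB·ABB·CAB·ABB·CAB·CAB·BBB·ABB·CAB·BBB·ABB·CAB·CAB·CAB·CAB·ABB·CAB·CAB·BBB·ABB·CAB·ABB·CAB·CAB·BBB·ABB·CAB·BBB·ABB·CAB·CAB·CAB·CAB·ABB·CAB·CAB·BBB·ABB·CAB·CAB·CAB·CAB·ABB·CAB·CAB·BBB·ABB·CAB·BBB·ABB·CAB·BBB·ABB·CAB·BBB·ABB·CAB·ABB·CAB·CAB·BBB·ABB·CAB·BBB·ABB·CAB·CAB·CAB·CAB·ABB·CAB·CAB·BBB·ABB·CAB
    A ↦ ABB
    B ↦ CAB
    C ↦ BBB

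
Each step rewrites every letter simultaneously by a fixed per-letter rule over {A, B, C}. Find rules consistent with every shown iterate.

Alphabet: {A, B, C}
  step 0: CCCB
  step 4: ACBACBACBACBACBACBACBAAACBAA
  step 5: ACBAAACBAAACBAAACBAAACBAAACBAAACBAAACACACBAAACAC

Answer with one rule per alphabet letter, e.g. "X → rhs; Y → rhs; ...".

  step 4 ⇒ step 5: ACBACBACBACBACBACBACBAAACBAA ⇒ AC·B·AA·AC·B·AA·AC·B·AA·AC·B·AA·AC·B·AA·AC·B·AA·AC·B·AA·AC·AC·AC·B·AA·AC·AC
    A ↦ AC
    B ↦ AA
    C ↦ B

A->AC, B->AA, C->B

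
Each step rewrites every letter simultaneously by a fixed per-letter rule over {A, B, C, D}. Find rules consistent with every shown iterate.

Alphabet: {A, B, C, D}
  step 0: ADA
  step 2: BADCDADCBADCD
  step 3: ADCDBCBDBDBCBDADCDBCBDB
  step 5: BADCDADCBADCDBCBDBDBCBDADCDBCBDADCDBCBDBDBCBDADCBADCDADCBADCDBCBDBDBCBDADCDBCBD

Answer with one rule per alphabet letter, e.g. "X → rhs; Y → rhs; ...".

  step 2 ⇒ step 3: BADCDADCBADCD ⇒ ADC·DBC·B·D·B·DBC·B·D·ADC·DBC·B·D·B
    A ↦ DBC
    B ↦ ADC
    C ↦ D
    D ↦ B

A->DBC, B->ADC, C->D, D->B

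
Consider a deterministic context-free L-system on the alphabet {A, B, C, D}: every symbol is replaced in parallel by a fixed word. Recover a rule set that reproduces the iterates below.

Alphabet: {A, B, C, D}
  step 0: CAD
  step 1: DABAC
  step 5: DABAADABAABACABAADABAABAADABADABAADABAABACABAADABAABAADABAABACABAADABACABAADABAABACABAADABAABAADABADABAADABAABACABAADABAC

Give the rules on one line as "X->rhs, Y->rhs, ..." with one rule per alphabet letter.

A->ABA, B->AD, C->D, D->C

  step 0 ⇒ step 1: CAD ⇒ D·ABA·C
    A ↦ ABA
    C ↦ D
    D ↦ C
    B ↦ AD  (constrained at step 1)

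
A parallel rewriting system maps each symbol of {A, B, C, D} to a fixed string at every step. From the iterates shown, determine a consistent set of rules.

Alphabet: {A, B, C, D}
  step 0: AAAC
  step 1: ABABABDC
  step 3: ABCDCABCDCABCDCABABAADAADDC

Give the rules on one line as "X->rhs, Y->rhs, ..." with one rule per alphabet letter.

A->AB, B->C, C->DC, D->AAD

  step 0 ⇒ step 1: AAAC ⇒ AB·AB·AB·DC
    A ↦ AB
    C ↦ DC
    B ↦ C  (constrained at step 1)
    D ↦ AAD  (constrained at step 1)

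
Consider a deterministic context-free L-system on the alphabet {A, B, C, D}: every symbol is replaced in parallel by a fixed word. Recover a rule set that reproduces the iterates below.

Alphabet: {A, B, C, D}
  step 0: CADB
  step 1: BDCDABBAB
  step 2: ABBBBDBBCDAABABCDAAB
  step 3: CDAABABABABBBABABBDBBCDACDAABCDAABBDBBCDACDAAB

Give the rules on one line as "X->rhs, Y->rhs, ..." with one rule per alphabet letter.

A->CDA, B->AB, C->BD, D->BB

  step 2 ⇒ step 3: ABBBBDBBCDAABABCDAAB ⇒ CDA·AB·AB·AB·AB·BB·AB·AB·BD·BB·CDA·CDA·AB·CDA·AB·BD·BB·CDA·CDA·AB
    A ↦ CDA
    B ↦ AB
    C ↦ BD
    D ↦ BB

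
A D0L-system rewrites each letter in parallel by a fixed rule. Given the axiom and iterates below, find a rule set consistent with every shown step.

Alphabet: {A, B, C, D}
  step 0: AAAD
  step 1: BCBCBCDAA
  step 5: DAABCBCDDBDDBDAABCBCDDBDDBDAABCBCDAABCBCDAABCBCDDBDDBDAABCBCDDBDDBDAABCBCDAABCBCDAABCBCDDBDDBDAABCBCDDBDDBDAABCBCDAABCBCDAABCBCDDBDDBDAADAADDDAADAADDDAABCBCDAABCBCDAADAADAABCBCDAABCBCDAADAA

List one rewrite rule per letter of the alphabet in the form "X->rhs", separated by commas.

  step 0 ⇒ step 1: AAAD ⇒ BC·BC·BC·DAA
    A ↦ BC
    D ↦ DAA
    B ↦ DD  (constrained at step 1)
    C ↦ B  (constrained at step 1)

A->BC, B->DD, C->B, D->DAA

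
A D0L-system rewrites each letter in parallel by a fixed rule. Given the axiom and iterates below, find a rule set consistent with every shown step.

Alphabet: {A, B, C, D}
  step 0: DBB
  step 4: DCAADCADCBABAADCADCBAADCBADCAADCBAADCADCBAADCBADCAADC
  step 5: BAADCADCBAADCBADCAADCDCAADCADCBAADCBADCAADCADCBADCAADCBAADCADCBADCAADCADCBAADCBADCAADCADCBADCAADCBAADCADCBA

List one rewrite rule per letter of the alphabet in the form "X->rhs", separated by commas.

  step 4 ⇒ step 5: DCAADCADCBABAADCADCBAADCBADCAADCBAADCADCBAADCBADCAADC ⇒ B·A·ADC·ADC·B·A·ADC·B·A·DCA·ADC·DCA·ADC·ADC·B·A·ADC·B·A·DCA·ADC·ADC·B·A·DCA·ADC·B·A·ADC·ADC·B·A·DCA·ADC·ADC·B·A·ADC·B·A·DCA·ADC·ADC·B·A·DCA·ADC·B·A·ADC·ADC·B·A
    A ↦ ADC
    B ↦ DCA
    C ↦ A
    D ↦ B

A->ADC, B->DCA, C->A, D->B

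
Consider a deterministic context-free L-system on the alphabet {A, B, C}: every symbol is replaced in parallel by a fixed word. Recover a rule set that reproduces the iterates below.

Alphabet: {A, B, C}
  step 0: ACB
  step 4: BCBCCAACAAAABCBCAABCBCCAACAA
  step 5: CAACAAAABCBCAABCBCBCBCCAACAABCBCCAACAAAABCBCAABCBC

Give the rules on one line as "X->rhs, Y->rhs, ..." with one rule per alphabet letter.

  step 4 ⇒ step 5: BCBCCAACAAAABCBCAABCBCCAACAA ⇒ C·AA·C·AA·AA·BC·BC·AA·BC·BC·BC·BC·C·AA·C·AA·BC·BC·C·AA·C·AA·AA·BC·BC·AA·BC·BC
    A ↦ BC
    B ↦ C
    C ↦ AA

A->BC, B->C, C->AA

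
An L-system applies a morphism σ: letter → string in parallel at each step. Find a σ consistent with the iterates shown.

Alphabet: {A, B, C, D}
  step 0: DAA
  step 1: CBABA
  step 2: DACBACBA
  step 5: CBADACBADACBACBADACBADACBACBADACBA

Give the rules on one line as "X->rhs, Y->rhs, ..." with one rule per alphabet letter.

A->BA, B->C, C->DA, D->C

  step 1 ⇒ step 2: CBABA ⇒ DA·C·BA·C·BA
    A ↦ BA
    B ↦ C
    C ↦ DA
  step 0 ⇒ step 1: DAA ⇒ C·BA·BA
    D ↦ C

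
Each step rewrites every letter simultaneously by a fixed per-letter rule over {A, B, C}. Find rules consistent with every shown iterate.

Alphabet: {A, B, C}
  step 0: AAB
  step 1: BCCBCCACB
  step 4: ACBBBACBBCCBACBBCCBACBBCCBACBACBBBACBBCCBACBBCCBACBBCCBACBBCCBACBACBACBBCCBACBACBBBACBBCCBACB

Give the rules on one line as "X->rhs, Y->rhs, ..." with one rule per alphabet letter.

  step 0 ⇒ step 1: AAB ⇒ BCC·BCC·ACB
    A ↦ BCC
    B ↦ ACB
    C ↦ B  (constrained at step 1)

A->BCC, B->ACB, C->B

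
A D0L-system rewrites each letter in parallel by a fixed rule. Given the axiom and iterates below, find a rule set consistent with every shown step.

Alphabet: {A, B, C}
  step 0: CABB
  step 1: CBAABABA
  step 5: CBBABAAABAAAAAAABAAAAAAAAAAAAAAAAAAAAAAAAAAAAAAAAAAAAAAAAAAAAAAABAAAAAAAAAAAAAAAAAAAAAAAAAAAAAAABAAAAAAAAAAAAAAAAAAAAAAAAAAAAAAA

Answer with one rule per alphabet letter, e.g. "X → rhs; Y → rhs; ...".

  step 0 ⇒ step 1: CABB ⇒ CB·AA·BA·BA
    A ↦ AA
    B ↦ BA
    C ↦ CB

A->AA, B->BA, C->CB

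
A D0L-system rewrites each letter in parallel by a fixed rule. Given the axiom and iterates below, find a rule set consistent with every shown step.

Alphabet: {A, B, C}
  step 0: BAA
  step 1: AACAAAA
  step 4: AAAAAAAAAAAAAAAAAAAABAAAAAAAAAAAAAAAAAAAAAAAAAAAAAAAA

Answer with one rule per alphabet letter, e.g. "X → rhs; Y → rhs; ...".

A->AA, B->AAC, C->B

  step 0 ⇒ step 1: BAA ⇒ AAC·AA·AA
    A ↦ AA
    B ↦ AAC
    C ↦ B  (constrained at step 1)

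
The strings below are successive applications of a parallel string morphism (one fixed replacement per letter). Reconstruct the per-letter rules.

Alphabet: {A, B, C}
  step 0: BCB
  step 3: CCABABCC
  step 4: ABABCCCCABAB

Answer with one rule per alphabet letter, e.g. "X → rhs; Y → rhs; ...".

  step 3 ⇒ step 4: CCABABCC ⇒ AB·AB·C·C·C·C·AB·AB
    A ↦ C
    B ↦ C
    C ↦ AB

A->C, B->C, C->AB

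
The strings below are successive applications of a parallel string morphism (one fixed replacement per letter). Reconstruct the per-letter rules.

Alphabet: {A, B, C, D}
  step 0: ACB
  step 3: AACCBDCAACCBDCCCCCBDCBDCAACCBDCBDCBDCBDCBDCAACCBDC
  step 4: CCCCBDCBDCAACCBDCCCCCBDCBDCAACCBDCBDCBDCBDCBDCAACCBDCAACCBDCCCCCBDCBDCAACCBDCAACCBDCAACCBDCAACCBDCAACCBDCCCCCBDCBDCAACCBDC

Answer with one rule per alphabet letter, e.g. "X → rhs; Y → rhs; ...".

A->CC, B->AAC, C->BDC, D->C

  step 3 ⇒ step 4: AACCBDCAACCBDCCCCCBDCBDCAACCBDCBDCBDCBDCBDCAACCBDC ⇒ CC·CC·BDC·BDC·AAC·C·BDC·CC·CC·BDC·BDC·AAC·C·BDC·BDC·BDC·BDC·BDC·AAC·C·BDC·AAC·C·BDC·CC·CC·BDC·BDC·AAC·C·BDC·AAC·C·BDC·AAC·C·BDC·AAC·C·BDC·AAC·C·BDC·CC·CC·BDC·BDC·AAC·C·BDC
    A ↦ CC
    B ↦ AAC
    C ↦ BDC
    D ↦ C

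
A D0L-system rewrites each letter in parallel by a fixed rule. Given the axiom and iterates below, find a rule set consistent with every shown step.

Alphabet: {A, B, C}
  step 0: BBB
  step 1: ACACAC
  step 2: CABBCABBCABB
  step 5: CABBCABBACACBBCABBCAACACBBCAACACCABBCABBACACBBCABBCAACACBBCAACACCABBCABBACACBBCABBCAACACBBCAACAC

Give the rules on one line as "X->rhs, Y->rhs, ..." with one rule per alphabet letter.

  step 1 ⇒ step 2: ACACAC ⇒ CA·BB·CA·BB·CA·BB
    A ↦ CA
    C ↦ BB
  step 0 ⇒ step 1: BBB ⇒ AC·AC·AC
    B ↦ AC

A->CA, B->AC, C->BB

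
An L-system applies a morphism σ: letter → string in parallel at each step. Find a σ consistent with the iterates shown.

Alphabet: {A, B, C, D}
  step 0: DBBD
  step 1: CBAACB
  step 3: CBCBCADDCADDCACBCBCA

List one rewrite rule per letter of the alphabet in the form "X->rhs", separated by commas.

A->CA, B->A, C->DD, D->CB

  step 0 ⇒ step 1: DBBD ⇒ CB·A·A·CB
    B ↦ A
    D ↦ CB
    A ↦ CA  (constrained at step 1)
    C ↦ DD  (constrained at step 1)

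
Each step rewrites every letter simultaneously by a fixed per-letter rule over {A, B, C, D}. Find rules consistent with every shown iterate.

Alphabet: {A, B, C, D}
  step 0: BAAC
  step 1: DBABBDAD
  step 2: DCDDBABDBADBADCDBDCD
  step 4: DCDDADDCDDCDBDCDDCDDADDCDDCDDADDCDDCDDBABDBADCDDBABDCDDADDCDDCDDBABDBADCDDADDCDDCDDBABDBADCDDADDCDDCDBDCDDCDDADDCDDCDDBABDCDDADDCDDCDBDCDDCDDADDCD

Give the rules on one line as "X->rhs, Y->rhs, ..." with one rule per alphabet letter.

A->B, B->DBA, C->DAD, D->DCD

  step 1 ⇒ step 2: DBABBDAD ⇒ DCD·DBA·B·DBA·DBA·DCD·B·DCD
    A ↦ B
    B ↦ DBA
    D ↦ DCD
  step 0 ⇒ step 1: BAAC ⇒ DBA·B·B·DAD
    C ↦ DAD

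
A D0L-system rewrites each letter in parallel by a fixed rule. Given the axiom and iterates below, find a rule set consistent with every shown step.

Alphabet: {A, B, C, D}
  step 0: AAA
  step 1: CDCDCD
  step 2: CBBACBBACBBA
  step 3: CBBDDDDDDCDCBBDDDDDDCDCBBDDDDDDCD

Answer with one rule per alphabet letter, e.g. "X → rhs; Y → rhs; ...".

A->CD, B->DDD, C->CBB, D->A

  step 2 ⇒ step 3: CBBACBBACBBA ⇒ CBB·DDD·DDD·CD·CBB·DDD·DDD·CD·CBB·DDD·DDD·CD
    A ↦ CD
    B ↦ DDD
    C ↦ CBB
  step 1 ⇒ step 2: CDCDCD ⇒ CBB·A·CBB·A·CBB·A
    D ↦ A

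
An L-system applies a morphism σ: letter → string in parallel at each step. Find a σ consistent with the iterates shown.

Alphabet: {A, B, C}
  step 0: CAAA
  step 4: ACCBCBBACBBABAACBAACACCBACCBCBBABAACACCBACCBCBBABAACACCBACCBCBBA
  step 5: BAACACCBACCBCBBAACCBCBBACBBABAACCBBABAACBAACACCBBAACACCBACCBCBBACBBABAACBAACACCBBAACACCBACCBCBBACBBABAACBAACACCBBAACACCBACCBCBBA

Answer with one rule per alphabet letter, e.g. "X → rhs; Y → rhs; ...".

  step 4 ⇒ step 5: ACCBCBBACBBABAACBAACACCBACCBCBBABAACACCBACCBCBBABAACACCBACCBCBBA ⇒ BA·AC·AC·CB·AC·CB·CB·BA·AC·CB·CB·BA·CB·BA·BA·AC·CB·BA·BA·AC·BA·AC·AC·CB·BA·AC·AC·CB·AC·CB·CB·BA·CB·BA·BA·AC·BA·AC·AC·CB·BA·AC·AC·CB·AC·CB·CB·BA·CB·BA·BA·AC·BA·AC·AC·CB·BA·AC·AC·CB·AC·CB·CB·BA
    A ↦ BA
    B ↦ CB
    C ↦ AC

A->BA, B->CB, C->AC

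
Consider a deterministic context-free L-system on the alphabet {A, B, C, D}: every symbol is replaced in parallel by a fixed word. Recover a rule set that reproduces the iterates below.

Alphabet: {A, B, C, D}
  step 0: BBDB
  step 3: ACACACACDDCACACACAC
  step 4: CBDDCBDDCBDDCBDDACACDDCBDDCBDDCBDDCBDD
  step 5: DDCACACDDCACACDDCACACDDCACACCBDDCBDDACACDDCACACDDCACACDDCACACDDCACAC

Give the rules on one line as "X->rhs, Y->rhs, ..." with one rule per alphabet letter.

A->CB, B->C, C->DD, D->AC

  step 4 ⇒ step 5: CBDDCBDDCBDDCBDDACACDDCBDDCBDDCBDDCBDD ⇒ DD·C·AC·AC·DD·C·AC·AC·DD·C·AC·AC·DD·C·AC·AC·CB·DD·CB·DD·AC·AC·DD·C·AC·AC·DD·C·AC·AC·DD·C·AC·AC·DD·C·AC·AC
    A ↦ CB
    B ↦ C
    C ↦ DD
    D ↦ AC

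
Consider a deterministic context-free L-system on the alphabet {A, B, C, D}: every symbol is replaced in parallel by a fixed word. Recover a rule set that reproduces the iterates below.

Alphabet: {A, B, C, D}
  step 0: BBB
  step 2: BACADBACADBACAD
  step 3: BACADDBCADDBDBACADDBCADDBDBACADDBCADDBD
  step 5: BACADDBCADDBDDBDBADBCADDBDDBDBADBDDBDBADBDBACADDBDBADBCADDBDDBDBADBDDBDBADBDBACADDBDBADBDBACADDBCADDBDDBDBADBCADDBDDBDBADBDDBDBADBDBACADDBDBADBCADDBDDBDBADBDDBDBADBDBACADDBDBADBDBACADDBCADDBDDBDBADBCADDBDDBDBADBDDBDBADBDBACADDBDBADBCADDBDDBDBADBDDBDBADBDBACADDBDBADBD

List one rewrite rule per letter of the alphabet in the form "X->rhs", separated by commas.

  step 2 ⇒ step 3: BACADBACADBACAD ⇒ BA·CAD·DB·CAD·DBD·BA·CAD·DB·CAD·DBD·BA·CAD·DB·CAD·DBD
    A ↦ CAD
    B ↦ BA
    C ↦ DB
    D ↦ DBD

A->CAD, B->BA, C->DB, D->DBD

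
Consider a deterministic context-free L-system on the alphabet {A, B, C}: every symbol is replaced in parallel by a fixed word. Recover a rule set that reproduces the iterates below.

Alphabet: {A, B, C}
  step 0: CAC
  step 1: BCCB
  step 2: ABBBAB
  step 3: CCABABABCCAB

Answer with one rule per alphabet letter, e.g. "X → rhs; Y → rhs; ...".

  step 2 ⇒ step 3: ABBBAB ⇒ CC·AB·AB·AB·CC·AB
    A ↦ CC
    B ↦ AB
  step 0 ⇒ step 1: CAC ⇒ B·CC·B
    C ↦ B

A->CC, B->AB, C->B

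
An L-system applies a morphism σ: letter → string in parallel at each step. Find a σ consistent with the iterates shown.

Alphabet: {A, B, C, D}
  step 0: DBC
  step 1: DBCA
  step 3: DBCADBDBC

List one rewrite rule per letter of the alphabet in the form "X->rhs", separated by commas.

A->DB, B->C, C->A, D->DB

  step 0 ⇒ step 1: DBC ⇒ DB·C·A
    B ↦ C
    C ↦ A
    D ↦ DB
    A ↦ DB  (constrained at step 1)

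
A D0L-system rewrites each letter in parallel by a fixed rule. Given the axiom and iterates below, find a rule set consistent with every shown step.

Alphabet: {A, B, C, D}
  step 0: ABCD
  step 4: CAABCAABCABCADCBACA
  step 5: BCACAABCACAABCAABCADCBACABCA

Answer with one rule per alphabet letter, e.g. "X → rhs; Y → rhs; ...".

  step 4 ⇒ step 5: CAABCAABCABCADCBACA ⇒ B·CA·CA·A·B·CA·CA·A·B·CA·A·B·CA·DC·B·A·CA·B·CA
    A ↦ CA
    B ↦ A
    C ↦ B
    D ↦ DC

A->CA, B->A, C->B, D->DC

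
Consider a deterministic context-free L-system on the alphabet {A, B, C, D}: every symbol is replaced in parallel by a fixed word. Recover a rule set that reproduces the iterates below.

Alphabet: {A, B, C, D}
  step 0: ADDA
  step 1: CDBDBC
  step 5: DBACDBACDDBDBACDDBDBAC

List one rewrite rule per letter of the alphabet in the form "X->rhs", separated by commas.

A->C, B->A, C->D, D->DB

  step 0 ⇒ step 1: ADDA ⇒ C·DB·DB·C
    A ↦ C
    D ↦ DB
    B ↦ A  (constrained at step 1)
    C ↦ D  (constrained at step 1)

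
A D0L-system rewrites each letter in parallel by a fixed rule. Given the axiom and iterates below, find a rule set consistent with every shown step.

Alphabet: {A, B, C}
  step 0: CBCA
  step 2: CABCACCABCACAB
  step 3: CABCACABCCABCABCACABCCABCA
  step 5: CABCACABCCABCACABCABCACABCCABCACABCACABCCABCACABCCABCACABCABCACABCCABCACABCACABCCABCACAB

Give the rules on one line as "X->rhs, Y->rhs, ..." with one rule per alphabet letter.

A->C, B->A, C->CAB

  step 2 ⇒ step 3: CABCACCABCACAB ⇒ CAB·C·A·CAB·C·CAB·CAB·C·A·CAB·C·CAB·C·A
    A ↦ C
    B ↦ A
    C ↦ CAB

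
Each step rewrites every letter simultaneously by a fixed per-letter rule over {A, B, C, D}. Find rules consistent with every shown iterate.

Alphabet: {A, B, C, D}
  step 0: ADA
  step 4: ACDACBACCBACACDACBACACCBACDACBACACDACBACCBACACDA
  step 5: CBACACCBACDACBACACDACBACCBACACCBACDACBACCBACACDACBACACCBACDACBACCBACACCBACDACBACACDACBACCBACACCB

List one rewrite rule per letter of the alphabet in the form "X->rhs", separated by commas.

A->CB, B->DA, C->AC, D->AC

  step 4 ⇒ step 5: ACDACBACCBACACDACBACACCBACDACBACACDACBACCBACACDA ⇒ CB·AC·AC·CB·AC·DA·CB·AC·AC·DA·CB·AC·CB·AC·AC·CB·AC·DA·CB·AC·CB·AC·AC·DA·CB·AC·AC·CB·AC·DA·CB·AC·CB·AC·AC·CB·AC·DA·CB·AC·AC·DA·CB·AC·CB·AC·AC·CB
    A ↦ CB
    B ↦ DA
    C ↦ AC
    D ↦ AC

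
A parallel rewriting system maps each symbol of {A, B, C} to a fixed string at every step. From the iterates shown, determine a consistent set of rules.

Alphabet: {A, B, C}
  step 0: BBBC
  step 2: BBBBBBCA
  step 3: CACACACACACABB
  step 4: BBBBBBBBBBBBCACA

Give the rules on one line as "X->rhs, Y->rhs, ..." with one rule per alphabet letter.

  step 3 ⇒ step 4: CACACACACACABB ⇒ B·B·B·B·B·B·B·B·B·B·B·B·CA·CA
    A ↦ B
    B ↦ CA
    C ↦ B

A->B, B->CA, C->B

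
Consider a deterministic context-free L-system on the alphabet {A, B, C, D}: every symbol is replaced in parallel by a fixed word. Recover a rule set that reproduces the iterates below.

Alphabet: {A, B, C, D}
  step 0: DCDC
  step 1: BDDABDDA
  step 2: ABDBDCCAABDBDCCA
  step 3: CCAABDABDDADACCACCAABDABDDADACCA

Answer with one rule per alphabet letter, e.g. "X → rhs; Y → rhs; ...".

A->CCA, B->A, C->DA, D->BD

  step 2 ⇒ step 3: ABDBDCCAABDBDCCA ⇒ CCA·A·BD·A·BD·DA·DA·CCA·CCA·A·BD·A·BD·DA·DA·CCA
    A ↦ CCA
    B ↦ A
    C ↦ DA
    D ↦ BD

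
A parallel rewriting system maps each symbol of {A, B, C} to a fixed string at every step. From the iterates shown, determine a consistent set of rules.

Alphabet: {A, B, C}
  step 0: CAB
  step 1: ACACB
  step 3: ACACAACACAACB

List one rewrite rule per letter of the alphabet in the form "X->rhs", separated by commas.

  step 0 ⇒ step 1: CAB ⇒ A·CA·CB
    A ↦ CA
    B ↦ CB
    C ↦ A

A->CA, B->CB, C->A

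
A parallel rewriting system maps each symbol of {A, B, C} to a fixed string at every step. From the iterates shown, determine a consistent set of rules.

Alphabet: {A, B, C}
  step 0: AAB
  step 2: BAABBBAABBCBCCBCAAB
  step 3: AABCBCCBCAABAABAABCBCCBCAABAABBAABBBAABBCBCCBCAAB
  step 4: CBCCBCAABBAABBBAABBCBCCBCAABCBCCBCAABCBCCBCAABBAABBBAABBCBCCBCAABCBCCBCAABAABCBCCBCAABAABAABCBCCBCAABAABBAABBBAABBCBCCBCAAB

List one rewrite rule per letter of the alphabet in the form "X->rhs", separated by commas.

A->CBC, B->AAB, C->B

  step 3 ⇒ step 4: AABCBCCBCAABAABAABCBCCBCAABAABBAABBBAABBCBCCBCAAB ⇒ CBC·CBC·AAB·B·AAB·B·B·AAB·B·CBC·CBC·AAB·CBC·CBC·AAB·CBC·CBC·AAB·B·AAB·B·B·AAB·B·CBC·CBC·AAB·CBC·CBC·AAB·AAB·CBC·CBC·AAB·AAB·AAB·CBC·CBC·AAB·AAB·B·AAB·B·B·AAB·B·CBC·CBC·AAB
    A ↦ CBC
    B ↦ AAB
    C ↦ B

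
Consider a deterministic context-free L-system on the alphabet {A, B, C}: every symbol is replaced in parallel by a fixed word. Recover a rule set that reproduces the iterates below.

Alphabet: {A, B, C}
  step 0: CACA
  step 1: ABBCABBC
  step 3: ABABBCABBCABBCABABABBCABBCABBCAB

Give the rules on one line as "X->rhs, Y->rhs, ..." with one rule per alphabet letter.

A->BC, B->AB, C->AB

  step 0 ⇒ step 1: CACA ⇒ AB·BC·AB·BC
    A ↦ BC
    C ↦ AB
    B ↦ AB  (constrained at step 1)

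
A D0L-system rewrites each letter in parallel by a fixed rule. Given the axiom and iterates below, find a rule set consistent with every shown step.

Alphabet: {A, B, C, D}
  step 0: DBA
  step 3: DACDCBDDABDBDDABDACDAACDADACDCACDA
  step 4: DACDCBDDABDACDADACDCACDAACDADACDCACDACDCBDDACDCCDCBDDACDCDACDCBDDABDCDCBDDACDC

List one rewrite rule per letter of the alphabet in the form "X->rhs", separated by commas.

  step 3 ⇒ step 4: DACDCBDDABDBDDABDACDAACDADACDCACDA ⇒ DA·CDC·BD·DA·BD·AC·DA·DA·CDC·AC·DA·AC·DA·DA·CDC·AC·DA·CDC·BD·DA·CDC·CDC·BD·DA·CDC·DA·CDC·BD·DA·BD·CDC·BD·DA·CDC
    A ↦ CDC
    B ↦ AC
    C ↦ BD
    D ↦ DA

A->CDC, B->AC, C->BD, D->DA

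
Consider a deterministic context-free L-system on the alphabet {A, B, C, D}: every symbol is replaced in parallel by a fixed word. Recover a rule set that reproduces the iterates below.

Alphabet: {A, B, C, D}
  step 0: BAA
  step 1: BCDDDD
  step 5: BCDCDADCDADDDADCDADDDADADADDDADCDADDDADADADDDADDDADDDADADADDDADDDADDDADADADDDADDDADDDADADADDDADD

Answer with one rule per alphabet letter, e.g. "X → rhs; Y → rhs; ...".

A->DD, B->BC, C->DC, D->DA

  step 0 ⇒ step 1: BAA ⇒ BC·DD·DD
    A ↦ DD
    B ↦ BC
    C ↦ DC  (constrained at step 1)
    D ↦ DA  (constrained at step 1)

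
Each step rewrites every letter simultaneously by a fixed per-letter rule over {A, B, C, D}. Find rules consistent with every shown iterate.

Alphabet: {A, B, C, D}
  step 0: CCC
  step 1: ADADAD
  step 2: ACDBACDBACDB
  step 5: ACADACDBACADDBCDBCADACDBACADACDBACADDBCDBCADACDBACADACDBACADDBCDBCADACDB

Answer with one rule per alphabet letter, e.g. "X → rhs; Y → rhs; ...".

A->AC, B->C, C->AD, D->DB

  step 1 ⇒ step 2: ADADAD ⇒ AC·DB·AC·DB·AC·DB
    A ↦ AC
    D ↦ DB
    B ↦ C  (constrained at step 2)
  step 0 ⇒ step 1: CCC ⇒ AD·AD·AD
    C ↦ AD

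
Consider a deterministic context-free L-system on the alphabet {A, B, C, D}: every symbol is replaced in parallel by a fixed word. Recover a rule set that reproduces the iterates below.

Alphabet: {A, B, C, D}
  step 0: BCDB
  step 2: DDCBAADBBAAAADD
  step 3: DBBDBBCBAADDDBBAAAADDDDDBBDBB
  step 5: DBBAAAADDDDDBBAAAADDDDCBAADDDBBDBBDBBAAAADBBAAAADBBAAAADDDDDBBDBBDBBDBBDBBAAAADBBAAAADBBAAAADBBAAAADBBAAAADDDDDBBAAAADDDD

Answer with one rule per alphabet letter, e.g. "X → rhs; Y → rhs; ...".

A->D, B->AA, C->CB, D->DBB

  step 2 ⇒ step 3: DDCBAADBBAAAADD ⇒ DBB·DBB·CB·AA·D·D·DBB·AA·AA·D·D·D·D·DBB·DBB
    A ↦ D
    B ↦ AA
    C ↦ CB
    D ↦ DBB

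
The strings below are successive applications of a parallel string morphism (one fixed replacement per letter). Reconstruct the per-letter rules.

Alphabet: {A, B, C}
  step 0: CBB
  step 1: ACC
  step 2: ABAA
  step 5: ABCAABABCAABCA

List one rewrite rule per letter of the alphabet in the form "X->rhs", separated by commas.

A->AB, B->C, C->A

  step 1 ⇒ step 2: ACC ⇒ AB·A·A
    A ↦ AB
    C ↦ A
  step 0 ⇒ step 1: CBB ⇒ A·C·C
    B ↦ C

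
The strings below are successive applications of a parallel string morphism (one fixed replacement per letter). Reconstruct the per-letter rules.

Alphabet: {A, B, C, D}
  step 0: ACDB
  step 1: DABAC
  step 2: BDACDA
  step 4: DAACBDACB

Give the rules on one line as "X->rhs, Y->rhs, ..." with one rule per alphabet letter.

A->D, B->AC, C->A, D->B

  step 1 ⇒ step 2: DABAC ⇒ B·D·AC·D·A
    A ↦ D
    B ↦ AC
    C ↦ A
    D ↦ B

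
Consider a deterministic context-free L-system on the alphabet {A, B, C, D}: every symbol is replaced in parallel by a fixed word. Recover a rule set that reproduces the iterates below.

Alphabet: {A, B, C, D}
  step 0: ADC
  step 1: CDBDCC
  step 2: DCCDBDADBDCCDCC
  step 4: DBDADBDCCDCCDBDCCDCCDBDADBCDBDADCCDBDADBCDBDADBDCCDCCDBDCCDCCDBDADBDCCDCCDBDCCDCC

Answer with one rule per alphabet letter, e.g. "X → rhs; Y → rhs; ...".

A->C, B->DA, C->DCC, D->DB

  step 1 ⇒ step 2: CDBDCC ⇒ DCC·DB·DA·DB·DCC·DCC
    B ↦ DA
    C ↦ DCC
    D ↦ DB
  step 0 ⇒ step 1: ADC ⇒ C·DB·DCC
    A ↦ C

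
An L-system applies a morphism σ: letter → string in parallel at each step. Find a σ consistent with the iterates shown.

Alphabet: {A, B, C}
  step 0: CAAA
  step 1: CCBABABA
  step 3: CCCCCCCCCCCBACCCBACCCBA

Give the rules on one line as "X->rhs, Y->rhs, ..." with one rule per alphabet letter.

  step 0 ⇒ step 1: CAAA ⇒ CC·BA·BA·BA
    A ↦ BA
    C ↦ CC
    B ↦ C  (constrained at step 1)

A->BA, B->C, C->CC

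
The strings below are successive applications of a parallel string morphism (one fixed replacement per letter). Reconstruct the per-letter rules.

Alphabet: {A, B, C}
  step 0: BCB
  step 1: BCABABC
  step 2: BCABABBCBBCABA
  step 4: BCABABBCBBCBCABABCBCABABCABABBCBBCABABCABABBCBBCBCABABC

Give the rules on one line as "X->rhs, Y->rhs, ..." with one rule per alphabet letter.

  step 1 ⇒ step 2: BCABABC ⇒ BC·ABA·B·BC·B·BC·ABA
    A ↦ B
    B ↦ BC
    C ↦ ABA

A->B, B->BC, C->ABA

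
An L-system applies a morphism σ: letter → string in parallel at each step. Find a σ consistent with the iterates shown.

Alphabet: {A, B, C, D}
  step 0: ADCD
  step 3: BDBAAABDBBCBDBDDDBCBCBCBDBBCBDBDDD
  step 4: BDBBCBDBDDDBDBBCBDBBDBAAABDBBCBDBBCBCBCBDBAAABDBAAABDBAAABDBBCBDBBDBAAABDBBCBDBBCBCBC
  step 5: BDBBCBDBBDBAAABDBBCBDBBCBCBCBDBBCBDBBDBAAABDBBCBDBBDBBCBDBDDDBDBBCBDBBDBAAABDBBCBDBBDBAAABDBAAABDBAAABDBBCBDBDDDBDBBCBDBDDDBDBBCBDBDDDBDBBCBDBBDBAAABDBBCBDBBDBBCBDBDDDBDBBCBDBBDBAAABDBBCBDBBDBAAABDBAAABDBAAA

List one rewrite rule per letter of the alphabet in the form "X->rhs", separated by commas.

  step 4 ⇒ step 5: BDBBCBDBDDDBDBBCBDBBDBAAABDBBCBDBBCBCBCBDBAAABDBAAABDBAAABDBBCBDBBDBAAABDBBCBDBBCBCBC ⇒ BDB·BC·BDB·BDB·AAA·BDB·BC·BDB·BC·BC·BC·BDB·BC·BDB·BDB·AAA·BDB·BC·BDB·BDB·BC·BDB·D·D·D·BDB·BC·BDB·BDB·AAA·BDB·BC·BDB·BDB·AAA·BDB·AAA·BDB·AAA·BDB·BC·BDB·D·D·D·BDB·BC·BDB·D·D·D·BDB·BC·BDB·D·D·D·BDB·BC·BDB·BDB·AAA·BDB·BC·BDB·BDB·BC·BDB·D·D·D·BDB·BC·BDB·BDB·AAA·BDB·BC·BDB·BDB·AAA·BDB·AAA·BDB·AAA
    A ↦ D
    B ↦ BDB
    C ↦ AAA
    D ↦ BC

A->D, B->BDB, C->AAA, D->BC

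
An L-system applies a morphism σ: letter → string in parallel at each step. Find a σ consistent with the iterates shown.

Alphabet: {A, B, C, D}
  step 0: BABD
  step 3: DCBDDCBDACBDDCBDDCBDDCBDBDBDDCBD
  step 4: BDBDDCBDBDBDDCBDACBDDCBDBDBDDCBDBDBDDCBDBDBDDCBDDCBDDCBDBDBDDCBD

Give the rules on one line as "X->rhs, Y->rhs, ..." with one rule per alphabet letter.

A->AC, B->DC, C->BD, D->BD

  step 3 ⇒ step 4: DCBDDCBDACBDDCBDDCBDDCBDBDBDDCBD ⇒ BD·BD·DC·BD·BD·BD·DC·BD·AC·BD·DC·BD·BD·BD·DC·BD·BD·BD·DC·BD·BD·BD·DC·BD·DC·BD·DC·BD·BD·BD·DC·BD
    A ↦ AC
    B ↦ DC
    C ↦ BD
    D ↦ BD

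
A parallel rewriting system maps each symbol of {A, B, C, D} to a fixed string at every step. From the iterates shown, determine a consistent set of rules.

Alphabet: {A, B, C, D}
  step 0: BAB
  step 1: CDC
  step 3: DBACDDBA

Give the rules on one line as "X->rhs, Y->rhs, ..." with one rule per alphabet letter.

A->D, B->C, C->AD, D->BA

  step 0 ⇒ step 1: BAB ⇒ C·D·C
    A ↦ D
    B ↦ C
    C ↦ AD  (constrained at step 1)
    D ↦ BA  (constrained at step 1)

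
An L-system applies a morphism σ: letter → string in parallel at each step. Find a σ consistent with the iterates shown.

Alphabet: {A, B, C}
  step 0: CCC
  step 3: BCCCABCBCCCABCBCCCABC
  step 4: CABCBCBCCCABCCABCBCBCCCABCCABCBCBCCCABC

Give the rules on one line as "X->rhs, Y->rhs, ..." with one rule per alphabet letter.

  step 3 ⇒ step 4: BCCCABCBCCCABCBCCCABC ⇒ CA·BC·BC·BC·C·CA·BC·CA·BC·BC·BC·C·CA·BC·CA·BC·BC·BC·C·CA·BC
    A ↦ C
    B ↦ CA
    C ↦ BC

A->C, B->CA, C->BC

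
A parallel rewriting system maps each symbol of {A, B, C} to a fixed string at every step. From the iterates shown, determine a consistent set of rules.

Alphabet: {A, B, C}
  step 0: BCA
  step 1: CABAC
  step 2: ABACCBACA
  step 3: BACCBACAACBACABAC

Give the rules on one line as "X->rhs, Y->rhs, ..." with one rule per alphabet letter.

A->BAC, B->C, C->A

  step 2 ⇒ step 3: ABACCBACA ⇒ BAC·C·BAC·A·A·C·BAC·A·BAC
    A ↦ BAC
    B ↦ C
    C ↦ A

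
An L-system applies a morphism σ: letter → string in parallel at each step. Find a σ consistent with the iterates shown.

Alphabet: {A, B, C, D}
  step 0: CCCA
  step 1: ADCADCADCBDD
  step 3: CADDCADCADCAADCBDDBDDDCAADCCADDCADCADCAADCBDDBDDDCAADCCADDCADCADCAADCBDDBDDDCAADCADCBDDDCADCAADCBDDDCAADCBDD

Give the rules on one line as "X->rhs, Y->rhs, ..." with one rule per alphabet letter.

A->BDD, B->CAD, C->ADC, D->DCA

  step 0 ⇒ step 1: CCCA ⇒ ADC·ADC·ADC·BDD
    A ↦ BDD
    C ↦ ADC
    B ↦ CAD  (constrained at step 1)
    D ↦ DCA  (constrained at step 1)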